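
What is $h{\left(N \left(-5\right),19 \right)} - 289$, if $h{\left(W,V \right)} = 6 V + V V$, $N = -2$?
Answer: $186$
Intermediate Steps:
$h{\left(W,V \right)} = V^{2} + 6 V$ ($h{\left(W,V \right)} = 6 V + V^{2} = V^{2} + 6 V$)
$h{\left(N \left(-5\right),19 \right)} - 289 = 19 \left(6 + 19\right) - 289 = 19 \cdot 25 - 289 = 475 - 289 = 186$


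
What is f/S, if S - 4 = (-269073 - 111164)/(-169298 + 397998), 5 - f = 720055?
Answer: -164675435000/534563 ≈ -3.0806e+5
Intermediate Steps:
f = -720050 (f = 5 - 1*720055 = 5 - 720055 = -720050)
S = 534563/228700 (S = 4 + (-269073 - 111164)/(-169298 + 397998) = 4 - 380237/228700 = 534563/228700 ≈ 2.3374)
f/S = -720050/534563/228700 = -720050*228700/534563 = -164675435000/534563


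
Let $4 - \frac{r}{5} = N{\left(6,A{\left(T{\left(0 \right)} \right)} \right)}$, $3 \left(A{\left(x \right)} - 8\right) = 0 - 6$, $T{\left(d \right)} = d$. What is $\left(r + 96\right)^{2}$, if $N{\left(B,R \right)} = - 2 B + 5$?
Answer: $22801$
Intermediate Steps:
$A{\left(x \right)} = 6$ ($A{\left(x \right)} = 8 + \frac{0 - 6}{3} = 8 + \frac{1}{3} \left(-6\right) = 8 - 2 = 6$)
$N{\left(B,R \right)} = 5 - 2 B$
$r = 55$ ($r = 20 - 5 \left(5 - 12\right) = 20 - -35 = 20 + 35 = 55$)
$\left(r + 96\right)^{2} = \left(55 + 96\right)^{2} = 151^{2} = 22801$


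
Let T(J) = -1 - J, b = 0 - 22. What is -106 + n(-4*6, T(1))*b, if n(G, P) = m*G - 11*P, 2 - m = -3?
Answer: 2050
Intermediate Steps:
m = 5 (m = 2 - 1*(-3) = 2 + 3 = 5)
b = -22
n(G, P) = -11*P + 5*G (n(G, P) = 5*G - 11*P = -11*P + 5*G)
-106 + n(-4*6, T(1))*b = -106 + (-11*(-1 - 1*1) + 5*(-4*6))*(-22) = -106 + (-11*(-1 - 1) + 5*(-24))*(-22) = -106 + (-11*(-2) - 120)*(-22) = -106 + (22 - 120)*(-22) = -106 - 98*(-22) = -106 + 2156 = 2050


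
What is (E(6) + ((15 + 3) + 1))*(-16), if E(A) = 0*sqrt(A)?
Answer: -304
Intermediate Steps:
E(A) = 0
(E(6) + ((15 + 3) + 1))*(-16) = (0 + ((15 + 3) + 1))*(-16) = (0 + (18 + 1))*(-16) = (0 + 19)*(-16) = 19*(-16) = -304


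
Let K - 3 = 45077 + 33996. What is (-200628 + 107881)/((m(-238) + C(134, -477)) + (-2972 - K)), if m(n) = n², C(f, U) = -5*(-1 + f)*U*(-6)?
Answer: 92747/1928634 ≈ 0.048090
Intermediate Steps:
K = 79076 (K = 3 + (45077 + 33996) = 3 + 79073 = 79076)
C(f, U) = 30*U*(-1 + f) (C(f, U) = -5*U*(-1 + f)*(-6) = 30*U*(-1 + f))
(-200628 + 107881)/((m(-238) + C(134, -477)) + (-2972 - K)) = (-200628 + 107881)/(((-238)² + 30*(-477)*(-1 + 134)) + (-2972 - 1*79076)) = -92747/((56644 + 30*(-477)*133) + (-2972 - 79076)) = -92747/((56644 - 1903230) - 82048) = -92747/(-1846586 - 82048) = -92747/(-1928634) = -92747*(-1/1928634) = 92747/1928634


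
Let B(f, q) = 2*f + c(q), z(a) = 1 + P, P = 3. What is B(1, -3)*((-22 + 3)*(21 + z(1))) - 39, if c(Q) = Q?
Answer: 436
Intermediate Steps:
z(a) = 4 (z(a) = 1 + 3 = 4)
B(f, q) = q + 2*f (B(f, q) = 2*f + q = q + 2*f)
B(1, -3)*((-22 + 3)*(21 + z(1))) - 39 = (-3 + 2*1)*((-22 + 3)*(21 + 4)) - 39 = (-3 + 2)*(-19*25) - 39 = -1*(-475) - 39 = 475 - 39 = 436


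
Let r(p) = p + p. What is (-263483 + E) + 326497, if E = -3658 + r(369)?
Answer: 60094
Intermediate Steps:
r(p) = 2*p
E = -2920 (E = -3658 + 2*369 = -3658 + 738 = -2920)
(-263483 + E) + 326497 = (-263483 - 2920) + 326497 = -266403 + 326497 = 60094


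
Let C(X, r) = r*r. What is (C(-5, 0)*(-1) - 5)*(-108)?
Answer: 540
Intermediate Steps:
C(X, r) = r²
(C(-5, 0)*(-1) - 5)*(-108) = (0²*(-1) - 5)*(-108) = (0*(-1) - 5)*(-108) = (0 - 5)*(-108) = -5*(-108) = 540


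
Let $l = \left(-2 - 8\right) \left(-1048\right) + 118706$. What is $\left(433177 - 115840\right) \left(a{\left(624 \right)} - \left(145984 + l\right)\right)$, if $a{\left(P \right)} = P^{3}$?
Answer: $77016247285998$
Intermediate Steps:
$l = 129186$ ($l = \left(-10\right) \left(-1048\right) + 118706 = 10480 + 118706 = 129186$)
$\left(433177 - 115840\right) \left(a{\left(624 \right)} - \left(145984 + l\right)\right) = \left(433177 - 115840\right) \left(624^{3} - 275170\right) = 317337 \left(242970624 - 275170\right) = 317337 \cdot 242695454 = 77016247285998$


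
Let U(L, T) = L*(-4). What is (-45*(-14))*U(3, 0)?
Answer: -7560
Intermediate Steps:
U(L, T) = -4*L
(-45*(-14))*U(3, 0) = (-45*(-14))*(-4*3) = 630*(-12) = -7560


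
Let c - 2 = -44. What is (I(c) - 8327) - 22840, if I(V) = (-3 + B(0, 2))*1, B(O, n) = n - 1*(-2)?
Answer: -31166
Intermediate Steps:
B(O, n) = 2 + n (B(O, n) = n + 2 = 2 + n)
c = -42 (c = 2 - 44 = -42)
I(V) = 1 (I(V) = (-3 + (2 + 2))*1 = (-3 + 4)*1 = 1*1 = 1)
(I(c) - 8327) - 22840 = (1 - 8327) - 22840 = -8326 - 22840 = -31166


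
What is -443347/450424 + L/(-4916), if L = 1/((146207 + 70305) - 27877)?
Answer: -102782205805611/104422883693960 ≈ -0.98429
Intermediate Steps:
L = 1/188635 (L = 1/(216512 - 27877) = 1/188635 ≈ 5.3012e-6)
-443347/450424 + L/(-4916) = -443347/450424 + (1/188635)/(-4916) = -443347*1/450424 + (1/188635)*(-1/4916) = -443347/450424 - 1/927329660 = -102782205805611/104422883693960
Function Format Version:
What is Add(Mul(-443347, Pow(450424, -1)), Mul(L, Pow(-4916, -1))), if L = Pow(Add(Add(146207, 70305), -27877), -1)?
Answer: Rational(-102782205805611, 104422883693960) ≈ -0.98429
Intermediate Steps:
L = Rational(1, 188635) (L = Pow(Add(216512, -27877), -1) = Pow(188635, -1) = Rational(1, 188635) ≈ 5.3012e-6)
Add(Mul(-443347, Pow(450424, -1)), Mul(L, Pow(-4916, -1))) = Add(Mul(-443347, Pow(450424, -1)), Mul(Rational(1, 188635), Pow(-4916, -1))) = Add(Mul(-443347, Rational(1, 450424)), Mul(Rational(1, 188635), Rational(-1, 4916))) = Add(Rational(-443347, 450424), Rational(-1, 927329660)) = Rational(-102782205805611, 104422883693960)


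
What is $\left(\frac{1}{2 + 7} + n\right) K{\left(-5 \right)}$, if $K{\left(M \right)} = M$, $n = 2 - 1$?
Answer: $- \frac{50}{9} \approx -5.5556$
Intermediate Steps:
$n = 1$
$\left(\frac{1}{2 + 7} + n\right) K{\left(-5 \right)} = \left(\frac{1}{2 + 7} + 1\right) \left(-5\right) = \left(\frac{1}{9} + 1\right) \left(-5\right) = \frac{10}{9} \left(-5\right) = - \frac{50}{9}$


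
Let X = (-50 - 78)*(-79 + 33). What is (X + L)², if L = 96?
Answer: 35808256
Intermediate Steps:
X = 5888 (X = -128*(-46) = 5888)
(X + L)² = (5888 + 96)² = 5984² = 35808256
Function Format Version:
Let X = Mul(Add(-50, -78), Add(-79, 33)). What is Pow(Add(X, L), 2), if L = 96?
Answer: 35808256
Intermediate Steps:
X = 5888 (X = Mul(-128, -46) = 5888)
Pow(Add(X, L), 2) = Pow(Add(5888, 96), 2) = Pow(5984, 2) = 35808256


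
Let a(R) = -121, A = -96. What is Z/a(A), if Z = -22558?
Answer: 22558/121 ≈ 186.43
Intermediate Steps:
Z/a(A) = -22558/(-121) = -22558*(-1/121) = 22558/121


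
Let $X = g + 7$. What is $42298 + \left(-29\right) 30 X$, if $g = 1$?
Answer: $35338$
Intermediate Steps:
$X = 8$ ($X = 1 + 7 = 8$)
$42298 + \left(-29\right) 30 X = 42298 + \left(-29\right) 30 \cdot 8 = 42298 - 6960 = 35338$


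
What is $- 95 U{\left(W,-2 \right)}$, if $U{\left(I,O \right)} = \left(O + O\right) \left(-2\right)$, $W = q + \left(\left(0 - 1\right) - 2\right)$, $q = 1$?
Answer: $-760$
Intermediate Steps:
$W = -2$ ($W = 1 + \left(\left(0 - 1\right) - 2\right) = 1 - 3 = -2$)
$U{\left(I,O \right)} = - 4 O$ ($U{\left(I,O \right)} = 2 O \left(-2\right) = - 4 O$)
$- 95 U{\left(W,-2 \right)} = - 95 \left(\left(-4\right) \left(-2\right)\right) = \left(-95\right) 8 = -760$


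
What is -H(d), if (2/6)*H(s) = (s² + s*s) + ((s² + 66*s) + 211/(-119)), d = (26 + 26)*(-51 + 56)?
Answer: -78525087/119 ≈ -6.5988e+5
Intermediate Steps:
d = 260 (d = 52*5 = 260)
H(s) = -633/119 + 9*s² + 198*s (H(s) = 3*((s² + s*s) + ((s² + 66*s) + 211/(-119))) = 3*((s² + s²) + ((s² + 66*s) + 211*(-1/119))) = 3*(2*s² + ((s² + 66*s) - 211/119)) = 3*(2*s² + (-211/119 + s² + 66*s)) = 3*(-211/119 + 3*s² + 66*s) = -633/119 + 9*s² + 198*s)
-H(d) = -(-633/119 + 9*260² + 198*260) = -(-633/119 + 9*67600 + 51480) = -(-633/119 + 608400 + 51480) = -1*78525087/119 = -78525087/119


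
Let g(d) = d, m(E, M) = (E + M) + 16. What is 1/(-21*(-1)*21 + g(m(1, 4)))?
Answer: 1/462 ≈ 0.0021645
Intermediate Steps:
m(E, M) = 16 + E + M
1/(-21*(-1)*21 + g(m(1, 4))) = 1/(-21*(-1)*21 + (16 + 1 + 4)) = 1/(21*21 + 21) = 1/(441 + 21) = 1/462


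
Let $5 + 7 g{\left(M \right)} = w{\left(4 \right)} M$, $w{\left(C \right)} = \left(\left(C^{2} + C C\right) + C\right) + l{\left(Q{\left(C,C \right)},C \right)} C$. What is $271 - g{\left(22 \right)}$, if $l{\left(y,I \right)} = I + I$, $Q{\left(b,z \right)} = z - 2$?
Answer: $58$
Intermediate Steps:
$Q{\left(b,z \right)} = -2 + z$
$l{\left(y,I \right)} = 2 I$
$w{\left(C \right)} = C + 4 C^{2}$ ($w{\left(C \right)} = \left(\left(C^{2} + C C\right) + C\right) + 2 C C = \left(\left(C^{2} + C^{2}\right) + C\right) + 2 C^{2} = \left(2 C^{2} + C\right) + 2 C^{2} = \left(C + 2 C^{2}\right) + 2 C^{2} = C + 4 C^{2}$)
$g{\left(M \right)} = - \frac{5}{7} + \frac{68 M}{7}$ ($g{\left(M \right)} = - \frac{5}{7} + \frac{4 \left(1 + 4 \cdot 4\right) M}{7} = - \frac{5}{7} + \frac{4 \left(1 + 16\right) M}{7} = - \frac{5}{7} + \frac{4 \cdot 17 M}{7} = - \frac{5}{7} + \frac{68 M}{7}$)
$271 - g{\left(22 \right)} = 271 - \left(- \frac{5}{7} + \frac{68}{7} \cdot 22\right) = 271 - \left(- \frac{5}{7} + \frac{1496}{7}\right) = 271 - 213 = 58$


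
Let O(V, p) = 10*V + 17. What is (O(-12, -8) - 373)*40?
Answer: -19040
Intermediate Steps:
O(V, p) = 17 + 10*V
(O(-12, -8) - 373)*40 = ((17 + 10*(-12)) - 373)*40 = ((17 - 120) - 373)*40 = (-103 - 373)*40 = -476*40 = -19040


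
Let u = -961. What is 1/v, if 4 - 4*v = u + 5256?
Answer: -4/4291 ≈ -0.00093218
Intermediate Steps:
v = -4291/4 (v = 1 - (-961 + 5256)/4 = 1 - ¼*4295 = 1 - 4295/4 = -4291/4 ≈ -1072.8)
1/v = 1/(-4291/4) = -4/4291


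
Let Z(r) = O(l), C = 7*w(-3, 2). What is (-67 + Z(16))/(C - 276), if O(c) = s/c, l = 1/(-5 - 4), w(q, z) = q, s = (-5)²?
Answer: 292/297 ≈ 0.98316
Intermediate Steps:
s = 25
l = -⅑ (l = 1/(-9) = -⅑ ≈ -0.11111)
O(c) = 25/c
C = -21 (C = 7*(-3) = -21)
Z(r) = -225 (Z(r) = 25/(-⅑) = 25*(-9) = -225)
(-67 + Z(16))/(C - 276) = (-67 - 225)/(-21 - 276) = -292/(-297) = -292*(-1/297) = 292/297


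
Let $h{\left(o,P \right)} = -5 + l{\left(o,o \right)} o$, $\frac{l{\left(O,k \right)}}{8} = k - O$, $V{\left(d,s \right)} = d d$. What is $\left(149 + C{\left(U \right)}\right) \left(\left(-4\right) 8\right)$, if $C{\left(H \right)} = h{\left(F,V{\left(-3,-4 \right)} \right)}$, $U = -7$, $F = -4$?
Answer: $-4608$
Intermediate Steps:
$V{\left(d,s \right)} = d^{2}$
$l{\left(O,k \right)} = - 8 O + 8 k$ ($l{\left(O,k \right)} = 8 \left(k - O\right) = - 8 O + 8 k$)
$h{\left(o,P \right)} = -5$ ($h{\left(o,P \right)} = -5 + \left(- 8 o + 8 o\right) o = -5 + 0 o = -5 + 0 = -5$)
$C{\left(H \right)} = -5$
$\left(149 + C{\left(U \right)}\right) \left(\left(-4\right) 8\right) = \left(149 - 5\right) \left(\left(-4\right) 8\right) = 144 \left(-32\right) = -4608$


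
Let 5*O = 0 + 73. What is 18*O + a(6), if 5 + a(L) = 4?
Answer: 1309/5 ≈ 261.80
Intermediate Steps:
O = 73/5 (O = (0 + 73)/5 = (⅕)*73 = 73/5 ≈ 14.600)
a(L) = -1 (a(L) = -5 + 4 = -1)
18*O + a(6) = 18*(73/5) - 1 = 1314/5 - 1 = 1309/5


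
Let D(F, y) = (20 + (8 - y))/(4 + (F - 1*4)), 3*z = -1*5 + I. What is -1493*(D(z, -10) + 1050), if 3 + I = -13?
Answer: -10916816/7 ≈ -1.5595e+6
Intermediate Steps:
I = -16 (I = -3 - 13 = -16)
z = -7 (z = (-1*5 - 16)/3 = (-5 - 16)/3 = (⅓)*(-21) = -7)
D(F, y) = (28 - y)/F (D(F, y) = (28 - y)/(4 + (F - 4)) = (28 - y)/(4 + (-4 + F)) = (28 - y)/F)
-1493*(D(z, -10) + 1050) = -1493*((28 - 1*(-10))/(-7) + 1050) = -1493*(-(28 + 10)/7 + 1050) = -1493*(-⅐*38 + 1050) = -1493*(-38/7 + 1050) = -1493*7312/7 = -10916816/7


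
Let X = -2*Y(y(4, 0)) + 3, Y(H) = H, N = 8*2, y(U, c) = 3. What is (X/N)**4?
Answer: 81/65536 ≈ 0.0012360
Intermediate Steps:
N = 16
X = -3 (X = -2*3 + 3 = -6 + 3 = -3)
(X/N)**4 = (-3/16)**4 = 81/65536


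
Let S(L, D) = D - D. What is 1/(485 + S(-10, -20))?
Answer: 1/485 ≈ 0.0020619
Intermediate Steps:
S(L, D) = 0
1/(485 + S(-10, -20)) = 1/(485 + 0) = 1/485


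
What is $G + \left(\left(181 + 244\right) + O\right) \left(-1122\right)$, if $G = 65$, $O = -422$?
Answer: $-3301$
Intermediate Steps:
$G + \left(\left(181 + 244\right) + O\right) \left(-1122\right) = 65 + \left(\left(181 + 244\right) - 422\right) \left(-1122\right) = 65 + \left(425 - 422\right) \left(-1122\right) = 65 + 3 \left(-1122\right) = 65 - 3366 = -3301$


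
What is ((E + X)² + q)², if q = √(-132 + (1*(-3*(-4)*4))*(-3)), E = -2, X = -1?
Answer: -195 + 36*I*√69 ≈ -195.0 + 299.04*I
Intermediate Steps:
q = 2*I*√69 (q = √(-132 + (1*(12*4))*(-3)) = √(-132 + (1*48)*(-3)) = √(-132 + 48*(-3)) = √(-132 - 144) = √(-276) = 2*I*√69 ≈ 16.613*I)
((E + X)² + q)² = ((-2 - 1)² + 2*I*√69)² = ((-3)² + 2*I*√69)² = (9 + 2*I*√69)²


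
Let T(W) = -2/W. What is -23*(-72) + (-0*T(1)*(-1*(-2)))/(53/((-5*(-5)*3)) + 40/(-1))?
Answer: 1656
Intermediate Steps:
-23*(-72) + (-0*T(1)*(-1*(-2)))/(53/((-5*(-5)*3)) + 40/(-1)) = -23*(-72) + (-0*(-2/1)*(-1*(-2)))/(53/((-5*(-5)*3)) + 40/(-1)) = 1656 + (-0*(-2*1)*2)/(53/((25*3)) + 40*(-1)) = 1656 + (-0*(-2)*2)/(53/75 - 40) = 1656 + (-0*2)/(53*(1/75) - 40) = 1656 + (-1*0)/(53/75 - 40) = 1656 + 0/(-2947/75) = 1656 + 0*(-75/2947) = 1656 + 0 = 1656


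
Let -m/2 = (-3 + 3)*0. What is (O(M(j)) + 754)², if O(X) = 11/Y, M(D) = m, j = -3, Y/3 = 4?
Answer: 82065481/144 ≈ 5.6990e+5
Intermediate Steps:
Y = 12 (Y = 3*4 = 12)
m = 0 (m = -2*(-3 + 3)*0 = -0*0 = -2*0 = 0)
M(D) = 0
O(X) = 11/12
(O(M(j)) + 754)² = (11/12 + 754)² = (9059/12)² = 82065481/144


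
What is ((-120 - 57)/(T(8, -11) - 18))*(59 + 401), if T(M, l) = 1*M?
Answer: 8142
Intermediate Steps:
T(M, l) = M
((-120 - 57)/(T(8, -11) - 18))*(59 + 401) = ((-120 - 57)/(8 - 18))*(59 + 401) = -177/(-10)*460 = -177*(-⅒)*460 = (177/10)*460 = 8142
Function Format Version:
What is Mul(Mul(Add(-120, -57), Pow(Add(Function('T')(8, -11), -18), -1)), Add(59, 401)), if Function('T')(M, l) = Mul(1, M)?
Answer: 8142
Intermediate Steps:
Function('T')(M, l) = M
Mul(Mul(Add(-120, -57), Pow(Add(Function('T')(8, -11), -18), -1)), Add(59, 401)) = Mul(Mul(Add(-120, -57), Pow(Add(8, -18), -1)), Add(59, 401)) = Mul(Mul(-177, Pow(-10, -1)), 460) = Mul(Mul(-177, Rational(-1, 10)), 460) = Mul(Rational(177, 10), 460) = 8142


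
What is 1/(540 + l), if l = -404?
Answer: 1/136 ≈ 0.0073529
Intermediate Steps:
1/(540 + l) = 1/(540 - 404) = 1/136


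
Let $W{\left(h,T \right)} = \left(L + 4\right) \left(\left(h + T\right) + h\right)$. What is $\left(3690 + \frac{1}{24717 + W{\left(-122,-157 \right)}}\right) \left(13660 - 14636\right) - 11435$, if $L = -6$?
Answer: $- \frac{92196958101}{25519} \approx -3.6129 \cdot 10^{6}$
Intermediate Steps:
$W{\left(h,T \right)} = - 4 h - 2 T$ ($W{\left(h,T \right)} = \left(-6 + 4\right) \left(\left(h + T\right) + h\right) = - 2 \left(\left(T + h\right) + h\right) = - 2 \left(T + 2 h\right) = - 4 h - 2 T$)
$\left(3690 + \frac{1}{24717 + W{\left(-122,-157 \right)}}\right) \left(13660 - 14636\right) - 11435 = \left(3690 + \frac{1}{24717 - -802}\right) \left(13660 - 14636\right) - 11435 = \left(3690 + \frac{1}{24717 + \left(488 + 314\right)}\right) \left(-976\right) - 11435 = \left(3690 + \frac{1}{24717 + 802}\right) \left(-976\right) - 11435 = \left(3690 + \frac{1}{25519}\right) \left(-976\right) - 11435 = \frac{94165111}{25519} \left(-976\right) - 11435 = - \frac{91905148336}{25519} - 11435 = - \frac{92196958101}{25519}$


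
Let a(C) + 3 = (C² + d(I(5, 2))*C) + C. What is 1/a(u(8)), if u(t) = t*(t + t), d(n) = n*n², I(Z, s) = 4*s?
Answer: 1/82045 ≈ 1.2188e-5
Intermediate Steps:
d(n) = n³
u(t) = 2*t² (u(t) = t*(2*t) = 2*t²)
a(C) = -3 + C² + 513*C (a(C) = -3 + ((C² + (4*2)³*C) + C) = -3 + ((C² + 8³*C) + C) = -3 + ((C² + 512*C) + C) = -3 + (C² + 513*C) = -3 + C² + 513*C)
1/a(u(8)) = 1/(-3 + (2*8²)² + 513*(2*8²)) = 1/(-3 + (2*64)² + 513*(2*64)) = 1/(-3 + 128² + 513*128) = 1/(-3 + 16384 + 65664) = 1/82045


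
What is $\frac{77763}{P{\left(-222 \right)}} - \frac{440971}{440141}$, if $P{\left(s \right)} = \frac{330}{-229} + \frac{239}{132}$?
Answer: $\frac{1034599295487883}{4916815111} \approx 2.1042 \cdot 10^{5}$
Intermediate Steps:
$P{\left(s \right)} = \frac{11171}{30228}$ ($P{\left(s \right)} = 330 \left(- \frac{1}{229}\right) + 239 \cdot \frac{1}{132} = - \frac{330}{229} + \frac{239}{132} = \frac{11171}{30228}$)
$\frac{77763}{P{\left(-222 \right)}} - \frac{440971}{440141} = \frac{77763}{\frac{11171}{30228}} - \frac{440971}{440141} = 77763 \cdot \frac{30228}{11171} - \frac{440971}{440141} = \frac{2350619964}{11171} - \frac{440971}{440141} = \frac{1034599295487883}{4916815111}$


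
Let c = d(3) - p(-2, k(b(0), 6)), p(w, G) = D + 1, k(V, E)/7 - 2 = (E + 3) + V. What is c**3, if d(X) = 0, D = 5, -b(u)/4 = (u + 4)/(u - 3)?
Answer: -216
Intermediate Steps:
b(u) = -4*(4 + u)/(-3 + u) (b(u) = -4*(u + 4)/(u - 3) = -4*(4 + u)/(-3 + u))
k(V, E) = 35 + 7*E + 7*V (k(V, E) = 14 + 7*((E + 3) + V) = 14 + 7*((3 + E) + V) = 14 + 7*(3 + E + V) = 14 + (21 + 7*E + 7*V) = 35 + 7*E + 7*V)
p(w, G) = 6 (p(w, G) = 5 + 1 = 6)
c = -6 (c = 0 - 1*6 = 0 - 6 = -6)
c**3 = (-6)**3 = -216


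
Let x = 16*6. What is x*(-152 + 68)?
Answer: -8064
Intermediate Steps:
x = 96
x*(-152 + 68) = 96*(-152 + 68) = 96*(-84) = -8064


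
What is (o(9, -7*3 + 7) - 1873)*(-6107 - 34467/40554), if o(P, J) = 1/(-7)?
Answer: 541302138740/47313 ≈ 1.1441e+7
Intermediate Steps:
o(P, J) = -⅐
(o(9, -7*3 + 7) - 1873)*(-6107 - 34467/40554) = (-⅐ - 1873)*(-6107 - 34467/40554) = -13112*(-6107 - 34467*1/40554)/7 = -13112*(-6107 - 11489/13518)/7 = -13112/7*(-82565915/13518) = 541302138740/47313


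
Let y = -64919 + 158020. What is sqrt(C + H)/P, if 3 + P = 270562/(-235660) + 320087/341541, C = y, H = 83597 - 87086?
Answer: -80487552060*sqrt(22403)/129219484901 ≈ -93.230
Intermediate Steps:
y = 93101
H = -3489
C = 93101
P = -129219484901/40243776030 (P = -3 + (270562/(-235660) + 320087/341541) = -3 + (270562*(-1/235660) + 320087*(1/341541)) = -3 + (-135281/117830 + 320087/341541) = -3 - 8488156811/40243776030 = -129219484901/40243776030 ≈ -3.2109)
sqrt(C + H)/P = sqrt(93101 - 3489)/(-129219484901/40243776030) = sqrt(89612)*(-40243776030/129219484901) = (2*sqrt(22403))*(-40243776030/129219484901) = -80487552060*sqrt(22403)/129219484901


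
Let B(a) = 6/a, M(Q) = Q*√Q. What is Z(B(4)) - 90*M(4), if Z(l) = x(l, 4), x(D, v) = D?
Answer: -1437/2 ≈ -718.50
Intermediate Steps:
M(Q) = Q^(3/2)
Z(l) = l
Z(B(4)) - 90*M(4) = 6/4 - 90*4^(3/2) = 6*(¼) - 90*8 = 3/2 - 1*720 = 3/2 - 720 = -1437/2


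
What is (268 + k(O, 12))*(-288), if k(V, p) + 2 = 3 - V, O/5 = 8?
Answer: -65952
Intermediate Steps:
O = 40 (O = 5*8 = 40)
k(V, p) = 1 - V (k(V, p) = -2 + (3 - V) = 1 - V)
(268 + k(O, 12))*(-288) = (268 + (1 - 1*40))*(-288) = (268 + (1 - 40))*(-288) = (268 - 39)*(-288) = 229*(-288) = -65952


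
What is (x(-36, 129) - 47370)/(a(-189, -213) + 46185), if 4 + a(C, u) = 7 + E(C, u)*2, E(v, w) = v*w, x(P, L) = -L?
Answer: -15833/42234 ≈ -0.37489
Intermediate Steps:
a(C, u) = 3 + 2*C*u (a(C, u) = -4 + (7 + (C*u)*2) = -4 + (7 + 2*C*u) = 3 + 2*C*u)
(x(-36, 129) - 47370)/(a(-189, -213) + 46185) = (-1*129 - 47370)/((3 + 2*(-189)*(-213)) + 46185) = (-129 - 47370)/((3 + 80514) + 46185) = -47499/(80517 + 46185) = -47499/126702 = -47499*1/126702 = -15833/42234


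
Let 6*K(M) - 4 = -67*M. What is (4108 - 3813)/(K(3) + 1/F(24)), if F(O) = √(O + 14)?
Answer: -6625110/737353 - 5310*√38/737353 ≈ -9.0294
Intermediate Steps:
F(O) = √(14 + O)
K(M) = ⅔ - 67*M/6 (K(M) = ⅔ + (-67*M)/6 = ⅔ - 67*M/6)
(4108 - 3813)/(K(3) + 1/F(24)) = (4108 - 3813)/((⅔ - 67/6*3) + 1/(√(14 + 24))) = 295/((⅔ - 67/2) + 1/(√38)) = 295/(-197/6 + √38/38)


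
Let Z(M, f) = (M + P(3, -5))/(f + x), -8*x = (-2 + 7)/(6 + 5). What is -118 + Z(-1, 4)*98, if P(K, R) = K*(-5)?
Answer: -178930/347 ≈ -515.65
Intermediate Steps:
P(K, R) = -5*K
x = -5/88 (x = -(-2 + 7)/(8*(6 + 5)) = -5/(8*11) = -1/8*5/11 = -5/88 ≈ -0.056818)
Z(M, f) = (-15 + M)/(-5/88 + f) (Z(M, f) = (M - 5*3)/(f - 5/88) = (M - 15)/(-5/88 + f) = (-15 + M)/(-5/88 + f))
-118 + Z(-1, 4)*98 = -118 + (88*(-15 - 1)/(-5 + 88*4))*98 = -118 + (88*(-16)/(-5 + 352))*98 = -118 + (88*(-16)/347)*98 = -118 + (88*(1/347)*(-16))*98 = -118 - 1408/347*98 = -118 - 137984/347 = -178930/347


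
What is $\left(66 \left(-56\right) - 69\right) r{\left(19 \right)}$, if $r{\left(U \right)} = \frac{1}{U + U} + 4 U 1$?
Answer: $- \frac{10877085}{38} \approx -2.8624 \cdot 10^{5}$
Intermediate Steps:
$r{\left(U \right)} = \frac{1}{2 U} + 4 U$
$\left(66 \left(-56\right) - 69\right) r{\left(19 \right)} = \left(66 \left(-56\right) - 69\right) \left(\frac{1}{2 \cdot 19} + 4 \cdot 19\right) = \left(-3696 - 69\right) \left(\frac{1}{2} \cdot \frac{1}{19} + 76\right) = - 3765 \left(\frac{1}{38} + 76\right) = \left(-3765\right) \frac{2889}{38} = - \frac{10877085}{38}$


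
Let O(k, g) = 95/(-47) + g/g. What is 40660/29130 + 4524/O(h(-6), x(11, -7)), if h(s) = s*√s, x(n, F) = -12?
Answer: -51599183/11652 ≈ -4428.4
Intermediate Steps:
h(s) = s^(3/2)
O(k, g) = -48/47 (O(k, g) = 95*(-1/47) + 1 = -95/47 + 1 = -48/47)
40660/29130 + 4524/O(h(-6), x(11, -7)) = 40660/29130 + 4524/(-48/47) = 40660*(1/29130) + 4524*(-47/48) = 4066/2913 - 17719/4 = -51599183/11652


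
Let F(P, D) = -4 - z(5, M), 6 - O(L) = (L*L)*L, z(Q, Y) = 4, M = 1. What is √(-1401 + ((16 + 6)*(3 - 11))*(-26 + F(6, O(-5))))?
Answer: √4583 ≈ 67.698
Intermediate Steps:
O(L) = 6 - L³ (O(L) = 6 - L*L*L = 6 - L²*L = 6 - L³)
F(P, D) = -8 (F(P, D) = -4 - 1*4 = -4 - 4 = -8)
√(-1401 + ((16 + 6)*(3 - 11))*(-26 + F(6, O(-5)))) = √(-1401 + ((16 + 6)*(3 - 11))*(-26 - 8)) = √(-1401 + (22*(-8))*(-34)) = √(-1401 - 176*(-34)) = √(-1401 + 5984) = √4583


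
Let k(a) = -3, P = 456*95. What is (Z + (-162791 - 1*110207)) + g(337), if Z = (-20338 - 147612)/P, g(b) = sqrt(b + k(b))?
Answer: -1182644131/4332 + sqrt(334) ≈ -2.7298e+5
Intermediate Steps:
P = 43320
g(b) = sqrt(-3 + b) (g(b) = sqrt(b - 3) = sqrt(-3 + b))
Z = -16795/4332 (Z = (-20338 - 147612)/43320 = -167950*1/43320 = -16795/4332 ≈ -3.8770)
(Z + (-162791 - 1*110207)) + g(337) = (-16795/4332 + (-162791 - 1*110207)) + sqrt(-3 + 337) = (-16795/4332 + (-162791 - 110207)) + sqrt(334) = (-16795/4332 - 272998) + sqrt(334) = -1182644131/4332 + sqrt(334)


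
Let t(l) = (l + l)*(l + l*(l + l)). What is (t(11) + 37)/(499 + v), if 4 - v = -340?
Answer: 5603/843 ≈ 6.6465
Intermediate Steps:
v = 344 (v = 4 - 1*(-340) = 4 + 340 = 344)
t(l) = 2*l*(l + 2*l²) (t(l) = (2*l)*(l + l*(2*l)) = (2*l)*(l + 2*l²) = 2*l*(l + 2*l²))
(t(11) + 37)/(499 + v) = (11²*(2 + 4*11) + 37)/(499 + 344) = (121*(2 + 44) + 37)/843 = (121*46 + 37)*(1/843) = (5566 + 37)*(1/843) = 5603*(1/843) = 5603/843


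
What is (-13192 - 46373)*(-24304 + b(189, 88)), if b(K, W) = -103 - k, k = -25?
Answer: 1452313830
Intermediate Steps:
b(K, W) = -78 (b(K, W) = -103 - 1*(-25) = -103 + 25 = -78)
(-13192 - 46373)*(-24304 + b(189, 88)) = (-13192 - 46373)*(-24304 - 78) = -59565*(-24382) = 1452313830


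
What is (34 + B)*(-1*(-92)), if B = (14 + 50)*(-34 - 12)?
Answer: -267720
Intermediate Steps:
B = -2944 (B = 64*(-46) = -2944)
(34 + B)*(-1*(-92)) = (34 - 2944)*(-1*(-92)) = -2910*92 = -267720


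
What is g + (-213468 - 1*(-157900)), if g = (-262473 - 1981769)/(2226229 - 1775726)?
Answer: -25035794946/450503 ≈ -55573.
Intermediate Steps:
g = -2244242/450503 ≈ -4.9816
g + (-213468 - 1*(-157900)) = -2244242/450503 + (-213468 - 1*(-157900)) = -2244242/450503 + (-213468 + 157900) = -2244242/450503 - 55568 = -25035794946/450503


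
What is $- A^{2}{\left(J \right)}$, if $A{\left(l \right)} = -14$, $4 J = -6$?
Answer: $-196$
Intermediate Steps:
$J = - \frac{3}{2}$ ($J = \frac{1}{4} \left(-6\right) = - \frac{3}{2} \approx -1.5$)
$- A^{2}{\left(J \right)} = - \left(-14\right)^{2} = \left(-1\right) 196 = -196$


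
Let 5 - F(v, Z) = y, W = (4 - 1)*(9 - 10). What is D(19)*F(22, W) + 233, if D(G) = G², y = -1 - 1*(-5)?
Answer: 594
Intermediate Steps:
W = -3 (W = 3*(-1) = -3)
y = 4 (y = -1 + 5 = 4)
F(v, Z) = 1 (F(v, Z) = 5 - 1*4 = 5 - 4 = 1)
D(19)*F(22, W) + 233 = 19²*1 + 233 = 361*1 + 233 = 361 + 233 = 594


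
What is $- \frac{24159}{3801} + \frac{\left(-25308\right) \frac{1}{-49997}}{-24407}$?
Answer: $- \frac{9826920966523}{1546090678993} \approx -6.356$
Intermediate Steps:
$- \frac{24159}{3801} + \frac{\left(-25308\right) \frac{1}{-49997}}{-24407} = \left(-24159\right) \frac{1}{3801} + \left(-25308\right) \left(- \frac{1}{49997}\right) \left(- \frac{1}{24407}\right) = - \frac{8053}{1267} + \frac{25308}{49997} \left(- \frac{1}{24407}\right) = - \frac{8053}{1267} - \frac{25308}{1220276779} = - \frac{9826920966523}{1546090678993}$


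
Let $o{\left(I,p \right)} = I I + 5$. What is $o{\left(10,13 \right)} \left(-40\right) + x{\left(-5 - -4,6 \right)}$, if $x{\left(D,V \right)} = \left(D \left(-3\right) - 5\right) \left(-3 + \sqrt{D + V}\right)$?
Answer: $-4194 - 2 \sqrt{5} \approx -4198.5$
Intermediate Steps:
$o{\left(I,p \right)} = 5 + I^{2}$ ($o{\left(I,p \right)} = I^{2} + 5 = 5 + I^{2}$)
$x{\left(D,V \right)} = \left(-5 - 3 D\right) \left(-3 + \sqrt{D + V}\right)$ ($x{\left(D,V \right)} = \left(- 3 D - 5\right) \left(-3 + \sqrt{D + V}\right) = \left(-5 - 3 D\right) \left(-3 + \sqrt{D + V}\right)$)
$o{\left(10,13 \right)} \left(-40\right) + x{\left(-5 - -4,6 \right)} = \left(5 + 10^{2}\right) \left(-40\right) + \left(15 - 5 \sqrt{\left(-5 - -4\right) + 6} + 9 \left(-5 - -4\right) - 3 \left(-5 - -4\right) \sqrt{\left(-5 - -4\right) + 6}\right) = \left(5 + 100\right) \left(-40\right) + \left(15 - 5 \sqrt{\left(-5 + 4\right) + 6} + 9 \left(-5 + 4\right) - 3 \left(-5 + 4\right) \sqrt{\left(-5 + 4\right) + 6}\right) = 105 \left(-40\right) + \left(15 - 5 \sqrt{-1 + 6} + 9 \left(-1\right) - - 3 \sqrt{-1 + 6}\right) = -4200 - \left(-6 + 2 \sqrt{5}\right) = -4200 + \left(15 - 5 \sqrt{5} - 9 + 3 \sqrt{5}\right) = -4200 + \left(6 - 2 \sqrt{5}\right) = -4194 - 2 \sqrt{5}$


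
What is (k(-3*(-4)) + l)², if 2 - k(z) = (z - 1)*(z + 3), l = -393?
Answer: 309136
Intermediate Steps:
k(z) = 2 - (-1 + z)*(3 + z) (k(z) = 2 - (z - 1)*(z + 3) = 2 - (-1 + z)*(3 + z))
(k(-3*(-4)) + l)² = ((5 - (-3*(-4))² - (-6)*(-4)) - 393)² = ((5 - 1*12² - 2*12) - 393)² = ((5 - 1*144 - 24) - 393)² = ((5 - 144 - 24) - 393)² = (-163 - 393)² = (-556)² = 309136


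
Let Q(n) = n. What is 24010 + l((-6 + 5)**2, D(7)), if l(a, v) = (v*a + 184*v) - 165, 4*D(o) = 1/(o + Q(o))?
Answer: 1335505/56 ≈ 23848.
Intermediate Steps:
D(o) = 1/(8*o) (D(o) = 1/(4*(o + o)) = 1/(4*((2*o))) = (1/(2*o))/4 = 1/(8*o))
l(a, v) = -165 + 184*v + a*v (l(a, v) = (a*v + 184*v) - 165 = (184*v + a*v) - 165 = -165 + 184*v + a*v)
24010 + l((-6 + 5)**2, D(7)) = 24010 + (-165 + 184*((1/8)/7) + (-6 + 5)**2*((1/8)/7)) = 24010 + (-165 + 184*((1/8)*(1/7)) + (-1)**2*((1/8)*(1/7))) = 24010 + (-165 + 184*(1/56) + 1*(1/56)) = 24010 + (-165 + 23/7 + 1/56) = 24010 - 9055/56 = 1335505/56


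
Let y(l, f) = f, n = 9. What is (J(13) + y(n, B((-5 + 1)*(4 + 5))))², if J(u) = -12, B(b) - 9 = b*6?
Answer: 47961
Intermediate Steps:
B(b) = 9 + 6*b (B(b) = 9 + b*6 = 9 + 6*b)
(J(13) + y(n, B((-5 + 1)*(4 + 5))))² = (-12 + (9 + 6*((-5 + 1)*(4 + 5))))² = (-12 + (9 + 6*(-4*9)))² = (-12 + (9 + 6*(-36)))² = (-12 + (9 - 216))² = (-12 - 207)² = (-219)² = 47961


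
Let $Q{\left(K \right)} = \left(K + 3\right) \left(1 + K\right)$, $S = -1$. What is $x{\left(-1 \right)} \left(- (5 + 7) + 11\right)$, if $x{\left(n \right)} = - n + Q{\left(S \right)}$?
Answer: $-1$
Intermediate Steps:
$Q{\left(K \right)} = \left(1 + K\right) \left(3 + K\right)$ ($Q{\left(K \right)} = \left(3 + K\right) \left(1 + K\right) = \left(1 + K\right) \left(3 + K\right)$)
$x{\left(n \right)} = - n$ ($x{\left(n \right)} = - n + \left(3 + \left(-1\right)^{2} + 4 \left(-1\right)\right) = - n + \left(3 + 1 - 4\right) = - n + 0 = - n$)
$x{\left(-1 \right)} \left(- (5 + 7) + 11\right) = \left(-1\right) \left(-1\right) \left(- (5 + 7) + 11\right) = 1 \left(\left(-1\right) 12 + 11\right) = 1 \left(-12 + 11\right) = 1 \left(-1\right) = -1$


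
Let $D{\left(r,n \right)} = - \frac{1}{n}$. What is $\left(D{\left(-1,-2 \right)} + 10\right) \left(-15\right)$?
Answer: $- \frac{315}{2} \approx -157.5$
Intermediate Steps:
$\left(D{\left(-1,-2 \right)} + 10\right) \left(-15\right) = \left(- \frac{1}{-2} + 10\right) \left(-15\right) = \left(\left(-1\right) \left(- \frac{1}{2}\right) + 10\right) \left(-15\right) = \left(\frac{1}{2} + 10\right) \left(-15\right) = \frac{21}{2} \left(-15\right) = - \frac{315}{2}$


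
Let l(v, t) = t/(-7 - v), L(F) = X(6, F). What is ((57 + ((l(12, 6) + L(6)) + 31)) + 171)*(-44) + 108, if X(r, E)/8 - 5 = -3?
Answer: -227584/19 ≈ -11978.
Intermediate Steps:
X(r, E) = 16 (X(r, E) = 40 + 8*(-3) = 40 - 24 = 16)
L(F) = 16
((57 + ((l(12, 6) + L(6)) + 31)) + 171)*(-44) + 108 = ((57 + ((-1*6/(7 + 12) + 16) + 31)) + 171)*(-44) + 108 = ((57 + ((-1*6/19 + 16) + 31)) + 171)*(-44) + 108 = ((57 + ((-1*6*1/19 + 16) + 31)) + 171)*(-44) + 108 = ((57 + ((-6/19 + 16) + 31)) + 171)*(-44) + 108 = ((57 + (298/19 + 31)) + 171)*(-44) + 108 = ((57 + 887/19) + 171)*(-44) + 108 = (1970/19 + 171)*(-44) + 108 = (5219/19)*(-44) + 108 = -229636/19 + 108 = -227584/19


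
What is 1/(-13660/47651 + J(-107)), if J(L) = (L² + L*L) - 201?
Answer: 47651/1081521087 ≈ 4.4059e-5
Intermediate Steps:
J(L) = -201 + 2*L² (J(L) = (L² + L²) - 201 = 2*L² - 201 = -201 + 2*L²)
1/(-13660/47651 + J(-107)) = 1/(-13660/47651 + (-201 + 2*(-107)²)) = 1/(-13660*1/47651 + (-201 + 2*11449)) = 1/(-13660/47651 + (-201 + 22898)) = 1/(-13660/47651 + 22697) = 1/(1081521087/47651) = 47651/1081521087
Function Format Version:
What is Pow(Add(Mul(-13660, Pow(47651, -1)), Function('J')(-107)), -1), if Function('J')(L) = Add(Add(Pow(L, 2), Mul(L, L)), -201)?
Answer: Rational(47651, 1081521087) ≈ 4.4059e-5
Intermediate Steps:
Function('J')(L) = Add(-201, Mul(2, Pow(L, 2))) (Function('J')(L) = Add(Add(Pow(L, 2), Pow(L, 2)), -201) = Add(Mul(2, Pow(L, 2)), -201) = Add(-201, Mul(2, Pow(L, 2))))
Pow(Add(Mul(-13660, Pow(47651, -1)), Function('J')(-107)), -1) = Pow(Add(Mul(-13660, Pow(47651, -1)), Add(-201, Mul(2, Pow(-107, 2)))), -1) = Pow(Add(Mul(-13660, Rational(1, 47651)), Add(-201, Mul(2, 11449))), -1) = Pow(Add(Rational(-13660, 47651), Add(-201, 22898)), -1) = Pow(Add(Rational(-13660, 47651), 22697), -1) = Pow(Rational(1081521087, 47651), -1) = Rational(47651, 1081521087)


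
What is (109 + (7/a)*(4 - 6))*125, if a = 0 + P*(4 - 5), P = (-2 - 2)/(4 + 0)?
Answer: 11875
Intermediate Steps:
P = -1 (P = -4/4 = -4*¼ = -1)
a = 1 (a = 0 - (4 - 5) = 0 - 1*(-1) = 0 + 1 = 1)
(109 + (7/a)*(4 - 6))*125 = (109 + (7/1)*(4 - 6))*125 = (109 + (7*1)*(-2))*125 = (109 + 7*(-2))*125 = (109 - 14)*125 = 95*125 = 11875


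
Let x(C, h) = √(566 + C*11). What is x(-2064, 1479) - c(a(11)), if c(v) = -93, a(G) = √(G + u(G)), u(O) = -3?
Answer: 93 + I*√22138 ≈ 93.0 + 148.79*I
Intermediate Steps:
a(G) = √(-3 + G) (a(G) = √(G - 3) = √(-3 + G))
x(C, h) = √(566 + 11*C)
x(-2064, 1479) - c(a(11)) = √(566 + 11*(-2064)) - 1*(-93) = √(566 - 22704) + 93 = √(-22138) + 93 = I*√22138 + 93 = 93 + I*√22138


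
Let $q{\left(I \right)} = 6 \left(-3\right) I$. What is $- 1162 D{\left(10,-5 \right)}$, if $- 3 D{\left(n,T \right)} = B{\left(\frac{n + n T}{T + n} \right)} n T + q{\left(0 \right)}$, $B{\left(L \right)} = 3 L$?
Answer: $464800$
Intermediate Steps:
$q{\left(I \right)} = - 18 I$
$D{\left(n,T \right)} = - \frac{T n \left(n + T n\right)}{T + n}$ ($D{\left(n,T \right)} = - \frac{3 \frac{n + n T}{T + n} n T - 0}{3} = - \frac{3 \frac{n + T n}{T + n} n T + 0}{3} = - \frac{\frac{3 \left(n + T n\right)}{T + n} n T + 0}{3} = - \frac{\frac{3 n \left(n + T n\right)}{T + n} T + 0}{3} = - \frac{\frac{3 T n \left(n + T n\right)}{T + n} + 0}{3} = - \frac{3 T n \frac{1}{T + n} \left(n + T n\right)}{3} = - \frac{T n \left(n + T n\right)}{T + n}$)
$- 1162 D{\left(10,-5 \right)} = - 1162 \left(\left(-1\right) \left(-5\right) 10^{2} \frac{1}{-5 + 10} \left(1 - 5\right)\right) = - 1162 \left(\left(-1\right) \left(-5\right) 100 \cdot \frac{1}{5} \left(-4\right)\right) = \left(-1162\right) \left(-400\right) = 464800$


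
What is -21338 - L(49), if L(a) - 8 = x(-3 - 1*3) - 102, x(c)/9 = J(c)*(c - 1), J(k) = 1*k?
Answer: -21622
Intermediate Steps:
J(k) = k
x(c) = 9*c*(-1 + c) (x(c) = 9*(c*(c - 1)) = 9*(c*(-1 + c)) = 9*c*(-1 + c))
L(a) = 284 (L(a) = 8 + (9*(-3 - 1*3)*(-1 + (-3 - 1*3)) - 102) = 8 + (9*(-3 - 3)*(-1 + (-3 - 3)) - 102) = 8 + (9*(-6)*(-1 - 6) - 102) = 8 + (9*(-6)*(-7) - 102) = 8 + (378 - 102) = 8 + 276 = 284)
-21338 - L(49) = -21338 - 1*284 = -21338 - 284 = -21622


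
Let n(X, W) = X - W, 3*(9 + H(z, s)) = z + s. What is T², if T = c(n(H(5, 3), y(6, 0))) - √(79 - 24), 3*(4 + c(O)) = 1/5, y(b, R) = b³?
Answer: 15856/225 + 118*√55/15 ≈ 128.81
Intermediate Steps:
H(z, s) = -9 + s/3 + z/3 (H(z, s) = -9 + (z + s)/3 = -9 + (s + z)/3 = -9 + (s/3 + z/3) = -9 + s/3 + z/3)
c(O) = -59/15 (c(O) = -4 + (1/5)/3 = -4 + (1*(⅕))/3 = -4 + (⅓)*(⅕) = -4 + 1/15 = -59/15)
T = -59/15 - √55 (T = -59/15 - √(79 - 24) = -59/15 - √55 ≈ -11.350)
T² = (-59/15 - √55)²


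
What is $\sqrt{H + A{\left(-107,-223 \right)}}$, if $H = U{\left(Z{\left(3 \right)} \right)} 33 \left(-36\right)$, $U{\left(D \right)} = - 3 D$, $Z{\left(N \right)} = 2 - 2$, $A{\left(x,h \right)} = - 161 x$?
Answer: $\sqrt{17227} \approx 131.25$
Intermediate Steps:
$Z{\left(N \right)} = 0$
$H = 0$ ($H = \left(-3\right) 0 \cdot 33 \left(-36\right) = 0 \cdot 33 \left(-36\right) = 0 \left(-36\right) = 0$)
$\sqrt{H + A{\left(-107,-223 \right)}} = \sqrt{0 - -17227} = \sqrt{0 + 17227} = \sqrt{17227}$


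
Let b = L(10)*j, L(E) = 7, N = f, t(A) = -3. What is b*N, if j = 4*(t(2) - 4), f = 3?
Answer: -588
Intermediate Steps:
N = 3
j = -28 (j = 4*(-3 - 4) = 4*(-7) = -28)
b = -196 (b = 7*(-28) = -196)
b*N = -196*3 = -588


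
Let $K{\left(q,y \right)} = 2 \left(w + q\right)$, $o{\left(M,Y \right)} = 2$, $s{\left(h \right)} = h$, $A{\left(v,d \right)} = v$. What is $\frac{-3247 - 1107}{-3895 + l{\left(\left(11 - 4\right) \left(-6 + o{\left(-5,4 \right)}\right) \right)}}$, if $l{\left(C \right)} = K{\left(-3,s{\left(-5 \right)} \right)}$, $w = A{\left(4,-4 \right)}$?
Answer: $\frac{4354}{3893} \approx 1.1184$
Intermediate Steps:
$w = 4$
$K{\left(q,y \right)} = 8 + 2 q$ ($K{\left(q,y \right)} = 2 \left(4 + q\right) = 8 + 2 q$)
$l{\left(C \right)} = 2$ ($l{\left(C \right)} = 8 + 2 \left(-3\right) = 8 - 6 = 2$)
$\frac{-3247 - 1107}{-3895 + l{\left(\left(11 - 4\right) \left(-6 + o{\left(-5,4 \right)}\right) \right)}} = \frac{-3247 - 1107}{-3895 + 2} = - \frac{4354}{-3893} = \left(-4354\right) \left(- \frac{1}{3893}\right) = \frac{4354}{3893}$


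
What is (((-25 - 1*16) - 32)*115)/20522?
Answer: -8395/20522 ≈ -0.40907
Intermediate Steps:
(((-25 - 1*16) - 32)*115)/20522 = (((-25 - 16) - 32)*115)*(1/20522) = ((-41 - 32)*115)*(1/20522) = -73*115*(1/20522) = -8395*1/20522 = -8395/20522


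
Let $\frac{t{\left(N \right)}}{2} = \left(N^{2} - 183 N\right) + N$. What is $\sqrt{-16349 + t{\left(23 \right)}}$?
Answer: $i \sqrt{23663} \approx 153.83 i$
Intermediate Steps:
$t{\left(N \right)} = - 364 N + 2 N^{2}$ ($t{\left(N \right)} = 2 \left(\left(N^{2} - 183 N\right) + N\right) = 2 \left(N^{2} - 182 N\right) = - 364 N + 2 N^{2}$)
$\sqrt{-16349 + t{\left(23 \right)}} = \sqrt{-16349 + 2 \cdot 23 \left(-182 + 23\right)} = \sqrt{-16349 + 2 \cdot 23 \left(-159\right)} = \sqrt{-16349 - 7314} = \sqrt{-23663} = i \sqrt{23663}$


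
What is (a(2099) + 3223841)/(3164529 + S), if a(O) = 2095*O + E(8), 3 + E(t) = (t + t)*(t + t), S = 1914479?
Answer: 7621499/5079008 ≈ 1.5006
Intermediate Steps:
E(t) = -3 + 4*t² (E(t) = -3 + (t + t)*(t + t) = -3 + (2*t)*(2*t) = -3 + 4*t²)
a(O) = 253 + 2095*O (a(O) = 2095*O + (-3 + 4*8²) = 2095*O + (-3 + 4*64) = 2095*O + (-3 + 256) = 2095*O + 253 = 253 + 2095*O)
(a(2099) + 3223841)/(3164529 + S) = ((253 + 2095*2099) + 3223841)/(3164529 + 1914479) = ((253 + 4397405) + 3223841)/5079008 = (4397658 + 3223841)*(1/5079008) = 7621499*(1/5079008) = 7621499/5079008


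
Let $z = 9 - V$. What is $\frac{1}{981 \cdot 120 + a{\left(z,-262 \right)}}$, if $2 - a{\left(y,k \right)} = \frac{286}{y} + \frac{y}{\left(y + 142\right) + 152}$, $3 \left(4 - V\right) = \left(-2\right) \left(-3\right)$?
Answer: $\frac{301}{35422017} \approx 8.4975 \cdot 10^{-6}$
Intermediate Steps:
$V = 2$ ($V = 4 - \frac{\left(-2\right) \left(-3\right)}{3} = 4 - 2 = 2$)
$z = 7$ ($z = 9 - 2 = 7$)
$a{\left(y,k \right)} = 2 - \frac{286}{y} - \frac{y}{294 + y}$ ($a{\left(y,k \right)} = 2 - \left(\frac{286}{y} + \frac{y}{\left(y + 142\right) + 152}\right) = 2 - \left(\frac{286}{y} + \frac{y}{\left(142 + y\right) + 152}\right) = 2 - \left(\frac{286}{y} + \frac{y}{294 + y}\right) = 2 - \frac{286}{y} - \frac{y}{294 + y}$)
$\frac{1}{981 \cdot 120 + a{\left(z,-262 \right)}} = \frac{1}{981 \cdot 120 + \frac{-84084 + 7^{2} + 302 \cdot 7}{7 \left(294 + 7\right)}} = \frac{1}{117720 + \frac{-84084 + 49 + 2114}{7 \cdot 301}} = \frac{1}{117720 + \frac{1}{7} \cdot \frac{1}{301} \left(-81921\right)} = \frac{1}{117720 - \frac{11703}{301}} = \frac{1}{\frac{35422017}{301}} = \frac{301}{35422017}$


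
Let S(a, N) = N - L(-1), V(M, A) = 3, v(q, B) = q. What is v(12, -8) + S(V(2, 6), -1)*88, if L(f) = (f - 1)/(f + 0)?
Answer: -252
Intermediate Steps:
L(f) = (-1 + f)/f
S(a, N) = -2 + N (S(a, N) = N - (-1 - 1)/(-1) = N - (-1)*(-2) = N - 1*2 = N - 2 = -2 + N)
v(12, -8) + S(V(2, 6), -1)*88 = 12 + (-2 - 1)*88 = 12 - 3*88 = 12 - 264 = -252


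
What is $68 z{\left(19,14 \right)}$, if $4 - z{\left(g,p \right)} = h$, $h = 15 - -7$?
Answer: $-1224$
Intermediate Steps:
$h = 22$ ($h = 15 + 7 = 22$)
$z{\left(g,p \right)} = -18$ ($z{\left(g,p \right)} = 4 - 22 = -18$)
$68 z{\left(19,14 \right)} = 68 \left(-18\right) = -1224$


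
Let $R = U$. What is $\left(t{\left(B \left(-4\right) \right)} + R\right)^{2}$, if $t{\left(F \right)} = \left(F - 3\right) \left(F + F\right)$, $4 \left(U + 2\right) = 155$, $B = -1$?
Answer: $\frac{32041}{16} \approx 2002.6$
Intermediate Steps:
$U = \frac{147}{4}$ ($U = -2 + \frac{1}{4} \cdot 155 = -2 + \frac{155}{4} = \frac{147}{4} \approx 36.75$)
$R = \frac{147}{4} \approx 36.75$
$t{\left(F \right)} = 2 F \left(-3 + F\right)$ ($t{\left(F \right)} = \left(-3 + F\right) 2 F = 2 F \left(-3 + F\right)$)
$\left(t{\left(B \left(-4\right) \right)} + R\right)^{2} = \left(2 \left(\left(-1\right) \left(-4\right)\right) \left(-3 - -4\right) + \frac{147}{4}\right)^{2} = \left(2 \cdot 4 \left(-3 + 4\right) + \frac{147}{4}\right)^{2} = \left(2 \cdot 4 \cdot 1 + \frac{147}{4}\right)^{2} = \left(8 + \frac{147}{4}\right)^{2} = \left(\frac{179}{4}\right)^{2} = \frac{32041}{16}$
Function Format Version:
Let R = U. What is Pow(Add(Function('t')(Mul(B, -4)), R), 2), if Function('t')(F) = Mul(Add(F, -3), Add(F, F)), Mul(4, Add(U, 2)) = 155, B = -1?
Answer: Rational(32041, 16) ≈ 2002.6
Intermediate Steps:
U = Rational(147, 4) (U = Add(-2, Mul(Rational(1, 4), 155)) = Add(-2, Rational(155, 4)) = Rational(147, 4) ≈ 36.750)
R = Rational(147, 4) ≈ 36.750
Function('t')(F) = Mul(2, F, Add(-3, F)) (Function('t')(F) = Mul(Add(-3, F), Mul(2, F)) = Mul(2, F, Add(-3, F)))
Pow(Add(Function('t')(Mul(B, -4)), R), 2) = Pow(Add(Mul(2, Mul(-1, -4), Add(-3, Mul(-1, -4))), Rational(147, 4)), 2) = Pow(Add(Mul(2, 4, Add(-3, 4)), Rational(147, 4)), 2) = Pow(Add(Mul(2, 4, 1), Rational(147, 4)), 2) = Pow(Add(8, Rational(147, 4)), 2) = Pow(Rational(179, 4), 2) = Rational(32041, 16)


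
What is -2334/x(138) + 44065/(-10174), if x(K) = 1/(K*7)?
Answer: -22938792121/10174 ≈ -2.2546e+6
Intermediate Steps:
x(K) = 1/(7*K)
-2334/x(138) + 44065/(-10174) = -2334/((1/7)/138) + 44065/(-10174) = -2334/((1/7)*(1/138)) + 44065*(-1/10174) = -2334/1/966 - 44065/10174 = -2334*966 - 44065/10174 = -2254644 - 44065/10174 = -22938792121/10174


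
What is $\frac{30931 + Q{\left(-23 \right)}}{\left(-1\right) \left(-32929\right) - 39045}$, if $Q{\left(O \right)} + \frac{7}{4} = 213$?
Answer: $- \frac{124569}{24464} \approx -5.0919$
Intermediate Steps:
$Q{\left(O \right)} = \frac{845}{4}$ ($Q{\left(O \right)} = - \frac{7}{4} + 213 = \frac{845}{4}$)
$\frac{30931 + Q{\left(-23 \right)}}{\left(-1\right) \left(-32929\right) - 39045} = \frac{30931 + \frac{845}{4}}{\left(-1\right) \left(-32929\right) - 39045} = \frac{124569}{4 \left(32929 - 39045\right)} = \frac{124569}{4 \left(-6116\right)} = \frac{124569}{4} \left(- \frac{1}{6116}\right) = - \frac{124569}{24464}$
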